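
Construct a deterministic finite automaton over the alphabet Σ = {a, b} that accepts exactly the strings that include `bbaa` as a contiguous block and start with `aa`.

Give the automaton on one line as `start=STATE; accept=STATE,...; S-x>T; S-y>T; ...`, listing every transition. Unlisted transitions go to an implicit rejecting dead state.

start=q0; accept=q11; q0-a>q1; q0-b>q2; q1-a>q3; q1-b>q2; q2-a>q4; q2-b>q5; q3-a>q3; q3-b>q6; q4-a>q4; q4-b>q2; q5-a>q7; q5-b>q5; q6-a>q3; q6-b>q8; q7-a>q9; q7-b>q2; q8-a>q10; q8-b>q8; q9-a>q9; q9-b>q9; q10-a>q11; q10-b>q6; q11-a>q11; q11-b>q11

Run two small machines in parallel and take their product. The first has 5 states tracking whether and how much of `bbaa` has been seen; the second has 4 states tracking whether the input so far still matches the prefix `aa`. A product state is a pair (one from each), accepting exactly when both do.
12 states suffice.
          a    b  
>  q0     q1   q2 
   q1     q3   q2 
   q2     q4   q5 
   q3     q3   q6 
   q4     q4   q2 
   q5     q7   q5 
   q6     q3   q8 
   q7     q9   q2 
   q8    q10   q8 
   q9     q9   q9 
   q10   q11   q6 
 * q11   q11  q11 
(> = start, * = accepting)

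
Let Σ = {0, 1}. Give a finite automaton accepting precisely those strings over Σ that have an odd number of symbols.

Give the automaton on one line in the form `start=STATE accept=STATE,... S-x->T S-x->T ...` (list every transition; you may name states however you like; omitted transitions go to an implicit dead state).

Only the length mod 2 matters, so use a 2-cycle: from any state, every input symbol moves to the next state, wrapping q1 back to q0. Mark q1 accepting.
A 2-state machine:
        0   1  
>  q0   q1  q1 
 * q1   q0  q0 
(> = start, * = accepting)

start=q0 accept=q1 q0-0->q1 q0-1->q1 q1-0->q0 q1-1->q0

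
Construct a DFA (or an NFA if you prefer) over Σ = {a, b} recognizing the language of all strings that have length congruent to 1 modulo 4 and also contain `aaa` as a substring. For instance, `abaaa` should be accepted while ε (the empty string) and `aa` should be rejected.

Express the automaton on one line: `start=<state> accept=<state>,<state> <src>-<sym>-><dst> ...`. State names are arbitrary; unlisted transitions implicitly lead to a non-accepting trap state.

start=S0 accept=S13 S0-a->S1 S0-b->S2 S1-a->S3 S1-b->S4 S2-a->S5 S2-b->S4 S3-a->S6 S3-b->S7 S4-a->S8 S4-b->S7 S5-a->S9 S5-b->S7 S6-a->S10 S6-b->S10 S7-a->S11 S7-b->S0 S8-a->S12 S8-b->S0 S9-a->S10 S9-b->S0 S10-a->S13 S10-b->S13 S11-a->S14 S11-b->S2 S12-a->S13 S12-b->S2 S13-a->S15 S13-b->S15 S14-a->S15 S14-b->S4 S15-a->S6 S15-b->S6

Run two small machines in parallel and take their product. The first has 4 states tracking the input length modulo 4; the second has 4 states tracking whether and how much of `aaa` has been seen. A product state is a pair (one from each), accepting exactly when both do.
A 16-state machine:
          a    b  
>  S0     S1   S2 
   S1     S3   S4 
   S2     S5   S4 
   S3     S6   S7 
   S4     S8   S7 
   S5     S9   S7 
   S6    S10  S10 
   S7    S11   S0 
   S8    S12   S0 
   S9    S10   S0 
   S10   S13  S13 
   S11   S14   S2 
   S12   S13   S2 
 * S13   S15  S15 
   S14   S15   S4 
   S15    S6   S6 
(> = start, * = accepting)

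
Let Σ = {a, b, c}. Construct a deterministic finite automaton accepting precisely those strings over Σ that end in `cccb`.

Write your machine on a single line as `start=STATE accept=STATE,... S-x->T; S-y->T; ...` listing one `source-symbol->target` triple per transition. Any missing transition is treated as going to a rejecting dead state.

start=q0; accept=q4; q0-a->q0; q0-b->q0; q0-c->q1; q1-a->q0; q1-b->q0; q1-c->q2; q2-a->q0; q2-b->q0; q2-c->q3; q3-a->q0; q3-b->q4; q3-c->q3; q4-a->q0; q4-b->q0; q4-c->q1

Let each state record the length of the longest suffix of the input read so far that is also a prefix of `cccb`. q1 means the last symbol is `c`; q2 means the last 2 symbols are `cc`; q3 means the last 3 symbols are `ccc`; q4 means the last 4 symbols are `cccb`. Accept only at q4, where the string currently ends in `cccb`.
A 5-state machine:
        a   b   c  
>  q0   q0  q0  q1 
   q1   q0  q0  q2 
   q2   q0  q0  q3 
   q3   q0  q4  q3 
 * q4   q0  q0  q1 
(> = start, * = accepting)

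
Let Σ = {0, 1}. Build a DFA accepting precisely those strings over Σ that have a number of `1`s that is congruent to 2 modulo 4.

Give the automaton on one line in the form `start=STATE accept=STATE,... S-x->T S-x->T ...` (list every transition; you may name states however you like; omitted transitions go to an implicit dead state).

Keep the running count of `1`s modulo 4: each `1` advances along the cycle q0 → q1 → q2 → q3 → q0 while other symbols loop. Accept at q2.
A 4-state machine:
        0   1  
>  q0   q0  q1 
   q1   q1  q2 
 * q2   q2  q3 
   q3   q3  q0 
(> = start, * = accepting)

start=q0 accept=q2 q0-0->q0 q0-1->q1 q1-0->q1 q1-1->q2 q2-0->q2 q2-1->q3 q3-0->q3 q3-1->q0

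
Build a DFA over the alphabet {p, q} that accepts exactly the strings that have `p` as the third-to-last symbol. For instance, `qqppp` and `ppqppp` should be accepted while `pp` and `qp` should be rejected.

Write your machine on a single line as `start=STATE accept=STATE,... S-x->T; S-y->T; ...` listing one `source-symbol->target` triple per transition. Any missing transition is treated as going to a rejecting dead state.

A DFA must remember the last 3 symbols (since which symbol is third-to-last isn't known until the input ends). Use one state per possible window of the last ≤3 symbols; accept from those whose window starts with `p`.
A 15-state machine:
          p    q  
>  S0     S1   S2 
   S1     S3   S4 
   S2     S5   S6 
   S3     S7   S8 
   S4     S9  S10 
   S5    S11  S12 
   S6    S13  S14 
 * S7     S7   S8 
 * S8     S9  S10 
 * S9    S11  S12 
 * S10   S13  S14 
   S11    S7   S8 
   S12    S9  S10 
   S13   S11  S12 
   S14   S13  S14 
(> = start, * = accepting)

start=S0; accept=S7,S8,S9,S10; S0-p->S1; S0-q->S2; S1-p->S3; S1-q->S4; S2-p->S5; S2-q->S6; S3-p->S7; S3-q->S8; S4-p->S9; S4-q->S10; S5-p->S11; S5-q->S12; S6-p->S13; S6-q->S14; S7-p->S7; S7-q->S8; S8-p->S9; S8-q->S10; S9-p->S11; S9-q->S12; S10-p->S13; S10-q->S14; S11-p->S7; S11-q->S8; S12-p->S9; S12-q->S10; S13-p->S11; S13-q->S12; S14-p->S13; S14-q->S14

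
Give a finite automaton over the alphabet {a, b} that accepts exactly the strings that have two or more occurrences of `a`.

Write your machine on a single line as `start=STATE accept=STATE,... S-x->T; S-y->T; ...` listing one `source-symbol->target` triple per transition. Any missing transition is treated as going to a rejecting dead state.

Count `a`s, saturating at 3: states S0 through S2 mean 0 through 2 `a`s seen; S3 means more than 2. Each `a` increments (capped at S3); other symbols loop. Accept from {S2, S3}.
With 4 states:
        a   b  
>  S0   S1  S0 
   S1   S2  S1 
 * S2   S3  S2 
 * S3   S3  S3 
(> = start, * = accepting)

start=S0; accept=S2,S3; S0-a->S1; S0-b->S0; S1-a->S2; S1-b->S1; S2-a->S3; S2-b->S2; S3-a->S3; S3-b->S3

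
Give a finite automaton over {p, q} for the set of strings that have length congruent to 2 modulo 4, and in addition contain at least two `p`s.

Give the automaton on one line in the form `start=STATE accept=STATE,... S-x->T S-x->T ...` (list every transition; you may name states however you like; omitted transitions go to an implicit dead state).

Build one automaton per condition and run them in lockstep. The first has 4 states tracking the input length modulo 4; the second has 4 states tracking the count of `p`s, saturating at 3. A product state is a pair (one from each), accepting exactly when both do. Minimizing collapses redundant product states.
A 12-state machine:
          p    q  
>  S0     S1   S2 
   S1     S3   S4 
   S2     S4   S5 
 * S3     S6   S6 
   S4     S6   S7 
   S5     S7   S8 
   S6     S9   S9 
   S7     S9  S10 
   S8    S10   S0 
   S9    S11  S11 
   S10   S11   S1 
   S11    S3   S3 
(> = start, * = accepting)

start=S0 accept=S3 S0-p->S1 S0-q->S2 S1-p->S3 S1-q->S4 S2-p->S4 S2-q->S5 S3-p->S6 S3-q->S6 S4-p->S6 S4-q->S7 S5-p->S7 S5-q->S8 S6-p->S9 S6-q->S9 S7-p->S9 S7-q->S10 S8-p->S10 S8-q->S0 S9-p->S11 S9-q->S11 S10-p->S11 S10-q->S1 S11-p->S3 S11-q->S3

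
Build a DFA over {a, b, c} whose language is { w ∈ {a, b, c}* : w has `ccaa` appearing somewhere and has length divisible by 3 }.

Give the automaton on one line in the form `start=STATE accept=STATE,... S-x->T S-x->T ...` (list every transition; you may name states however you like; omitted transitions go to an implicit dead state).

start=S0 accept=S14 S0-a->S1 S0-b->S1 S0-c->S2 S1-a->S3 S1-b->S3 S1-c->S4 S2-a->S3 S2-b->S3 S2-c->S5 S3-a->S0 S3-b->S0 S3-c->S6 S4-a->S0 S4-b->S0 S4-c->S7 S5-a->S8 S5-b->S0 S5-c->S7 S6-a->S1 S6-b->S1 S6-c->S9 S7-a->S10 S7-b->S1 S7-c->S9 S8-a->S11 S8-b->S1 S8-c->S2 S9-a->S12 S9-b->S3 S9-c->S5 S10-a->S13 S10-b->S3 S10-c->S4 S11-a->S13 S11-b->S13 S11-c->S13 S12-a->S14 S12-b->S0 S12-c->S6 S13-a->S14 S13-b->S14 S13-c->S14 S14-a->S11 S14-b->S11 S14-c->S11

Build one automaton per condition and run them in lockstep. One (5 states) tracks whether and how much of `ccaa` has been seen; the other (3 states) tracks the input length modulo 3. Each combined state is a pair, one component from each; accept when both components accept.
15 states suffice.
          a    b    c  
>  S0     S1   S1   S2 
   S1     S3   S3   S4 
   S2     S3   S3   S5 
   S3     S0   S0   S6 
   S4     S0   S0   S7 
   S5     S8   S0   S7 
   S6     S1   S1   S9 
   S7    S10   S1   S9 
   S8    S11   S1   S2 
   S9    S12   S3   S5 
   S10   S13   S3   S4 
   S11   S13  S13  S13 
   S12   S14   S0   S6 
   S13   S14  S14  S14 
 * S14   S11  S11  S11 
(> = start, * = accepting)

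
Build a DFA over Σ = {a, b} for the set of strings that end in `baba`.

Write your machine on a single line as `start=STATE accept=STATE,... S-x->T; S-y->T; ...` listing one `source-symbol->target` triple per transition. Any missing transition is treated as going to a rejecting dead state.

start=q0; accept=q4; q0-a->q0; q0-b->q1; q1-a->q2; q1-b->q1; q2-a->q0; q2-b->q3; q3-a->q4; q3-b->q1; q4-a->q0; q4-b->q3

Remember how much of `baba` the current input suffix matches. State q0 means no match yet; q1 means the last symbol is `b`; q2 means the last 2 symbols are `ba`; q3 means the last 3 symbols are `bab`; q4 means the last 4 symbols are `baba`. Only q4 accepts. On a mismatch, fall back to the longest proper suffix that is still a prefix of `baba`.
A 5-state machine:
        a   b  
>  q0   q0  q1 
   q1   q2  q1 
   q2   q0  q3 
   q3   q4  q1 
 * q4   q0  q3 
(> = start, * = accepting)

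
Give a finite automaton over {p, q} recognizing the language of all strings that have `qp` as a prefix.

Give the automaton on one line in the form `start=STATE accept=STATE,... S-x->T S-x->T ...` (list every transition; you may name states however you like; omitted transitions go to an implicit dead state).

Walk along `qp` while the input agrees: from A take `q` to B, and so on. Any deviation drops to the rejecting sink D. Once C is reached the prefix is confirmed and every continuation is accepted.
With 4 states:
       p  q 
>  A   D  B 
   B   C  D 
 * C   C  C 
   D   D  D 
(> = start, * = accepting)

start=A accept=C A-p->D A-q->B B-p->C B-q->D C-p->C C-q->C D-p->D D-q->D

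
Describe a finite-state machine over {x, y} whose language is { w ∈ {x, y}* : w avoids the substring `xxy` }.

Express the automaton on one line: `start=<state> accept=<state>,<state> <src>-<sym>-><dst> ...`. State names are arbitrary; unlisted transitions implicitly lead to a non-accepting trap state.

This is the complement of 'contains `xxy`'. Use the same substring-matching states — q0 through q3 holding how much of `xxy` has just been matched — but flip the accepting set: everything except the trap q3 accepts.
With 4 states:
        x   y  
>* q0   q1  q0 
 * q1   q2  q0 
 * q2   q2  q3 
   q3   q3  q3 
(> = start, * = accepting)

start=q0 accept=q0,q1,q2 q0-x->q1 q0-y->q0 q1-x->q2 q1-y->q0 q2-x->q2 q2-y->q3 q3-x->q3 q3-y->q3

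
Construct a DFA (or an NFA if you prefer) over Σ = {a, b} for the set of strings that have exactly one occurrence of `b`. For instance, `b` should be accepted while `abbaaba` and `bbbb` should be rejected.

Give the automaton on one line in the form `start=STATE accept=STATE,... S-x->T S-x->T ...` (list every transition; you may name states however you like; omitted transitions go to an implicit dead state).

Count `b`s, saturating at 2: state q0 means no `b` yet, q1 means one `b` seen, q2 means more than one. Each `b` increments (capped at q2); other symbols loop. Accept from {q1}.
3 states suffice.
        a   b  
>  q0   q0  q1 
 * q1   q1  q2 
   q2   q2  q2 
(> = start, * = accepting)

start=q0 accept=q1 q0-a->q0 q0-b->q1 q1-a->q1 q1-b->q2 q2-a->q2 q2-b->q2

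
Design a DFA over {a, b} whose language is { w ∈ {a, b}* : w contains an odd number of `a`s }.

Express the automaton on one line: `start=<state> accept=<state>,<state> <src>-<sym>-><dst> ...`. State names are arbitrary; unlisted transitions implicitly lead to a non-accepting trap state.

The only thing that matters is how many `a`s have appeared, reduced mod 2. Use one state per residue: S0 for 0, …, S1 for 1. Reading `a` moves to the next residue; anything else stays put. S1 is accepting.
With 2 states:
        a   b  
>  S0   S1  S0 
 * S1   S0  S1 
(> = start, * = accepting)

start=S0 accept=S1 S0-a->S1 S0-b->S0 S1-a->S0 S1-b->S1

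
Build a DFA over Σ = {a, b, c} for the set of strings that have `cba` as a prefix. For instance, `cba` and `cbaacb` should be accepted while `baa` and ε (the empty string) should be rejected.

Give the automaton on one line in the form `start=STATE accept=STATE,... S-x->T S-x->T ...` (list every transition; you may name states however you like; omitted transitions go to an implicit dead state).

start=S0 accept=S3 S0-a->S4 S0-b->S4 S0-c->S1 S1-a->S4 S1-b->S2 S1-c->S4 S2-a->S3 S2-b->S4 S2-c->S4 S3-a->S3 S3-b->S3 S3-c->S3 S4-a->S4 S4-b->S4 S4-c->S4

Walk along `cba` while the input agrees: from S0 take `c` to S1, and so on. Any deviation drops to the rejecting sink S4. Once S3 is reached the prefix is confirmed and every continuation is accepted.
        a   b   c  
>  S0   S4  S4  S1 
   S1   S4  S2  S4 
   S2   S3  S4  S4 
 * S3   S3  S3  S3 
   S4   S4  S4  S4 
(> = start, * = accepting)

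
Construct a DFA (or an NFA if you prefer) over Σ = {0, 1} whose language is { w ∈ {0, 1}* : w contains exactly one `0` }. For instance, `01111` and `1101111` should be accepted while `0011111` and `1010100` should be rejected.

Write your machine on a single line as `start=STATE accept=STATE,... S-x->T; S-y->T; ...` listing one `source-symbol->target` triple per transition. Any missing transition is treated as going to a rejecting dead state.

Only the number of `0`s matters, and only up to 2. Make a chain s0 → s1 → s2 advanced by each `0` (with s2 absorbing); every other symbol self-loops. The accepting set is {s1}.
        0   1  
>  s0   s1  s0 
 * s1   s2  s1 
   s2   s2  s2 
(> = start, * = accepting)

start=s0; accept=s1; s0-0->s1; s0-1->s0; s1-0->s2; s1-1->s1; s2-0->s2; s2-1->s2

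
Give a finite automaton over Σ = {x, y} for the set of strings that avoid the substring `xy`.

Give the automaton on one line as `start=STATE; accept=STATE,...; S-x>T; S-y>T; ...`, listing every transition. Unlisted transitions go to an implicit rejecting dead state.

start=A; accept=A,B; A-x>B; A-y>A; B-x>B; B-y>C; C-x>C; C-y>C

Track partial matches of the forbidden pattern `xy`. State C is a dead state reached once `xy` has occurred; every other state accepts. A means no part of `xy` is currently matched.
A 3-state machine:
       x  y 
>* A   B  A 
 * B   B  C 
   C   C  C 
(> = start, * = accepting)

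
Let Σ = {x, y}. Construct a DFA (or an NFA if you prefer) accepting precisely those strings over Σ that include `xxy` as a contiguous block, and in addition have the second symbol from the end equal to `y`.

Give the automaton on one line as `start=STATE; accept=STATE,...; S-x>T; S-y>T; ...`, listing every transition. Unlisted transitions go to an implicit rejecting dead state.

Build one automaton per condition and run them in lockstep. One (4 states) tracks whether and how much of `xxy` has been seen; the other (7 states) tracks the last 2 symbols read. Each combined state is a pair, one component from each; accept when both components accept. Equivalent product states are then merged.
       x  y 
>  A   B  A 
   B   C  A 
   C   C  D 
   D   E  F 
 * E   C  D 
 * F   E  F 
(> = start, * = accepting)

start=A; accept=E,F; A-x>B; A-y>A; B-x>C; B-y>A; C-x>C; C-y>D; D-x>E; D-y>F; E-x>C; E-y>D; F-x>E; F-y>F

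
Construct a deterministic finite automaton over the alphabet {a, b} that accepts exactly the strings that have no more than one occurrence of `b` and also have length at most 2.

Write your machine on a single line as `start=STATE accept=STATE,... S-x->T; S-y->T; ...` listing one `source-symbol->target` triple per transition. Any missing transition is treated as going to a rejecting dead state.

Handle the two conditions separately and then intersect. The first has 3 states tracking the count of `b`s, saturating at 2; the second has 4 states tracking the input length, saturating at 3. A product state is a pair (one from each), accepting exactly when both do.
A 9-state machine:
        a   b  
>* q0   q1  q2 
 * q1   q3  q4 
 * q2   q4  q5 
 * q3   q6  q7 
 * q4   q7  q8 
   q5   q8  q8 
   q6   q6  q7 
   q7   q7  q8 
   q8   q8  q8 
(> = start, * = accepting)

start=q0; accept=q0,q1,q2,q3,q4; q0-a->q1; q0-b->q2; q1-a->q3; q1-b->q4; q2-a->q4; q2-b->q5; q3-a->q6; q3-b->q7; q4-a->q7; q4-b->q8; q5-a->q8; q5-b->q8; q6-a->q6; q6-b->q7; q7-a->q7; q7-b->q8; q8-a->q8; q8-b->q8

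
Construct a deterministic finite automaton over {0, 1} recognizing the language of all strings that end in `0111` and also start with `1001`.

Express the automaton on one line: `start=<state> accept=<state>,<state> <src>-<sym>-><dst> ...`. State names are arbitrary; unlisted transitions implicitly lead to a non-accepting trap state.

start=A accept=I A-0->B A-1->C B-0->B B-1->B C-0->D C-1->B D-0->E D-1->B E-0->B E-1->F F-0->G F-1->H G-0->G G-1->F H-0->G H-1->I I-0->G I-1->J J-0->G J-1->J

Handle the two conditions separately and then intersect. The first has 5 states tracking how much of the suffix `0111` has currently been matched; the second has 6 states tracking whether the input so far still matches the prefix `1001`. A product state is a pair (one from each), accepting exactly when both do. Equivalent product states are then merged.
10 states suffice.
       0  1 
>  A   B  C 
   B   B  B 
   C   D  B 
   D   E  B 
   E   B  F 
   F   G  H 
   G   G  F 
   H   G  I 
 * I   G  J 
   J   G  J 
(> = start, * = accepting)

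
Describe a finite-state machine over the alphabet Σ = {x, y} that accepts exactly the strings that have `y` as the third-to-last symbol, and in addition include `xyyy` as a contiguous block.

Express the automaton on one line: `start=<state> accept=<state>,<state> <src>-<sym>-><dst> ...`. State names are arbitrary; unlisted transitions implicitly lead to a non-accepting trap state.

Run two small machines in parallel and take their product. The first has 15 states tracking the last 3 symbols read; the second has 5 states tracking whether and how much of `xyyy` has been seen. A product state is a pair (one from each), accepting exactly when both do. Equivalent product states are then merged.
A 12-state machine:
          x    y  
>  s0     s1   s0 
   s1     s1   s2 
   s2     s1   s3 
   s3     s1   s4 
 * s4     s5   s4 
 * s5     s6   s7 
 * s6     s8   s9 
 * s7    s10  s11 
   s8     s8   s9 
   s9    s10  s11 
   s10    s6   s7 
   s11    s5   s4 
(> = start, * = accepting)

start=s0 accept=s4,s5,s6,s7 s0-x->s1 s0-y->s0 s1-x->s1 s1-y->s2 s2-x->s1 s2-y->s3 s3-x->s1 s3-y->s4 s4-x->s5 s4-y->s4 s5-x->s6 s5-y->s7 s6-x->s8 s6-y->s9 s7-x->s10 s7-y->s11 s8-x->s8 s8-y->s9 s9-x->s10 s9-y->s11 s10-x->s6 s10-y->s7 s11-x->s5 s11-y->s4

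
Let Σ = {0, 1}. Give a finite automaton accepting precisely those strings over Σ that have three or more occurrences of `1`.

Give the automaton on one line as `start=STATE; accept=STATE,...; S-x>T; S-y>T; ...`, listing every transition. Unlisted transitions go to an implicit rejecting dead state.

Only the number of `1`s matters, and only up to 4. Make a chain S0 → S1 → S2 → S3 → S4 advanced by each `1` (with S4 absorbing); every other symbol self-loops. The accepting set is {S3, S4}.
A 5-state machine:
        0   1  
>  S0   S0  S1 
   S1   S1  S2 
   S2   S2  S3 
 * S3   S3  S4 
 * S4   S4  S4 
(> = start, * = accepting)

start=S0; accept=S3,S4; S0-0>S0; S0-1>S1; S1-0>S1; S1-1>S2; S2-0>S2; S2-1>S3; S3-0>S3; S3-1>S4; S4-0>S4; S4-1>S4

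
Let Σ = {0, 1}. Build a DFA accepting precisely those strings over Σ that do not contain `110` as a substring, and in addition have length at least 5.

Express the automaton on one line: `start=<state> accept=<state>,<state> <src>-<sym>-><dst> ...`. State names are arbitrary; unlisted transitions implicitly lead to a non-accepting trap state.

start=A accept=N,O,P A-0->B A-1->C B-0->D B-1->E C-0->D C-1->F D-0->G D-1->H E-0->G E-1->I F-0->J F-1->I G-0->K G-1->L H-0->K H-1->M I-0->J I-1->M J-0->J J-1->J K-0->N K-1->O L-0->N L-1->P M-0->J M-1->P N-0->N N-1->O O-0->N O-1->P P-0->J P-1->P

Handle the two conditions separately and then intersect. One (4 states) tracks partial matches of the forbidden pattern `110`; the other (7 states) tracks the input length, saturating at 6. Each combined state is a pair, one component from each; accept when both components accept. Equivalent product states are then merged.
A 16-state machine:
       0  1 
>  A   B  C 
   B   D  E 
   C   D  F 
   D   G  H 
   E   G  I 
   F   J  I 
   G   K  L 
   H   K  M 
   I   J  M 
   J   J  J 
   K   N  O 
   L   N  P 
   M   J  P 
 * N   N  O 
 * O   N  P 
 * P   J  P 
(> = start, * = accepting)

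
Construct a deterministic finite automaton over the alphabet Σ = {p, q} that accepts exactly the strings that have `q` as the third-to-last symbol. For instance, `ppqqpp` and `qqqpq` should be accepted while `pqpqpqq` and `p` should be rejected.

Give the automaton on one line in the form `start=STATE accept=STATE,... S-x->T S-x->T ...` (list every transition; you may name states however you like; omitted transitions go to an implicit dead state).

A DFA must remember the last 3 symbols (since which symbol is third-to-last isn't known until the input ends). Use one state per possible window of the last ≤3 symbols; accept from those whose window starts with `q`.
With 15 states:
          p    q  
>  S0     S1   S2 
   S1     S3   S4 
   S2     S5   S6 
   S3     S7   S8 
   S4     S9  S10 
   S5    S11  S12 
   S6    S13  S14 
   S7     S7   S8 
   S8     S9  S10 
   S9    S11  S12 
   S10   S13  S14 
 * S11    S7   S8 
 * S12    S9  S10 
 * S13   S11  S12 
 * S14   S13  S14 
(> = start, * = accepting)

start=S0 accept=S11,S12,S13,S14 S0-p->S1 S0-q->S2 S1-p->S3 S1-q->S4 S2-p->S5 S2-q->S6 S3-p->S7 S3-q->S8 S4-p->S9 S4-q->S10 S5-p->S11 S5-q->S12 S6-p->S13 S6-q->S14 S7-p->S7 S7-q->S8 S8-p->S9 S8-q->S10 S9-p->S11 S9-q->S12 S10-p->S13 S10-q->S14 S11-p->S7 S11-q->S8 S12-p->S9 S12-q->S10 S13-p->S11 S13-q->S12 S14-p->S13 S14-q->S14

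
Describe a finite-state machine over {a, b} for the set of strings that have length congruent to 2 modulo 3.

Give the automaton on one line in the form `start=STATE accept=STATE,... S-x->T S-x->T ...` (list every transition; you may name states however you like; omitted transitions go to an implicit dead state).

Count input length modulo 3: every symbol advances one step around the cycle s0 → s1 → s2 → s0. Accept at s2.
3 states suffice.
        a   b  
>  s0   s1  s1 
   s1   s2  s2 
 * s2   s0  s0 
(> = start, * = accepting)

start=s0 accept=s2 s0-a->s1 s0-b->s1 s1-a->s2 s1-b->s2 s2-a->s0 s2-b->s0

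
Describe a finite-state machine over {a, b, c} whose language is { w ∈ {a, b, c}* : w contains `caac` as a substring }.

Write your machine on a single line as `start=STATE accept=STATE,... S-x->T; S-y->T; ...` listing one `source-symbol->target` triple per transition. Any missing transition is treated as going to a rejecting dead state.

Track how much of `caac` has been matched so far: state q0 is no progress, q4 is the absorbing accept state reached once `caac` has occurred. Intermediate states record partial matches; on a mismatch, fall back to the longest reusable overlap.
A 5-state machine:
        a   b   c  
>  q0   q0  q0  q1 
   q1   q2  q0  q1 
   q2   q3  q0  q1 
   q3   q0  q0  q4 
 * q4   q4  q4  q4 
(> = start, * = accepting)

start=q0; accept=q4; q0-a->q0; q0-b->q0; q0-c->q1; q1-a->q2; q1-b->q0; q1-c->q1; q2-a->q3; q2-b->q0; q2-c->q1; q3-a->q0; q3-b->q0; q3-c->q4; q4-a->q4; q4-b->q4; q4-c->q4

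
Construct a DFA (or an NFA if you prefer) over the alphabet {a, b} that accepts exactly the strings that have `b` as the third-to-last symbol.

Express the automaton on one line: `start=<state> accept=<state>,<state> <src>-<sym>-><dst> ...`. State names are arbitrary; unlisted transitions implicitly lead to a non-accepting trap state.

A DFA must remember the last 3 symbols (since which symbol is third-to-last isn't known until the input ends). Use one state per possible window of the last ≤3 symbols; accept from those whose window starts with `b`.
A 15-state machine:
          a    b  
>  S0     S1   S2 
   S1     S3   S4 
   S2     S5   S6 
   S3     S7   S8 
   S4     S9  S10 
   S5    S11  S12 
   S6    S13  S14 
   S7     S7   S8 
   S8     S9  S10 
   S9    S11  S12 
   S10   S13  S14 
 * S11    S7   S8 
 * S12    S9  S10 
 * S13   S11  S12 
 * S14   S13  S14 
(> = start, * = accepting)

start=S0 accept=S11,S12,S13,S14 S0-a->S1 S0-b->S2 S1-a->S3 S1-b->S4 S2-a->S5 S2-b->S6 S3-a->S7 S3-b->S8 S4-a->S9 S4-b->S10 S5-a->S11 S5-b->S12 S6-a->S13 S6-b->S14 S7-a->S7 S7-b->S8 S8-a->S9 S8-b->S10 S9-a->S11 S9-b->S12 S10-a->S13 S10-b->S14 S11-a->S7 S11-b->S8 S12-a->S9 S12-b->S10 S13-a->S11 S13-b->S12 S14-a->S13 S14-b->S14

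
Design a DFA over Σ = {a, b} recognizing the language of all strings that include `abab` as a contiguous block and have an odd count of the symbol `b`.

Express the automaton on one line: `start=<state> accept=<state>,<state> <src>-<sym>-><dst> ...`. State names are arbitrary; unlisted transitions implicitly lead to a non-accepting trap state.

Build one automaton per condition and run them in lockstep. The first has 5 states tracking whether and how much of `abab` has been seen; the second has 2 states tracking the count of `b`s modulo 2. A product state is a pair (one from each), accepting exactly when both do.
10 states suffice.
        a   b  
>  q0   q1  q2 
   q1   q1  q3 
   q2   q4  q0 
   q3   q5  q0 
   q4   q4  q6 
   q5   q4  q7 
   q6   q8  q2 
   q7   q7  q9 
   q8   q1  q9 
 * q9   q9  q7 
(> = start, * = accepting)

start=q0 accept=q9 q0-a->q1 q0-b->q2 q1-a->q1 q1-b->q3 q2-a->q4 q2-b->q0 q3-a->q5 q3-b->q0 q4-a->q4 q4-b->q6 q5-a->q4 q5-b->q7 q6-a->q8 q6-b->q2 q7-a->q7 q7-b->q9 q8-a->q1 q8-b->q9 q9-a->q9 q9-b->q7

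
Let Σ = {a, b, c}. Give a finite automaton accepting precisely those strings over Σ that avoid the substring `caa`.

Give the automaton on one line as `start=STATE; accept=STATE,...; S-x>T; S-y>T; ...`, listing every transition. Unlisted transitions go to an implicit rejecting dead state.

This is the complement of 'contains `caa`'. Use the same substring-matching states — S0 through S3 holding how much of `caa` has just been matched — but flip the accepting set: everything except the trap S3 accepts.
        a   b   c  
>* S0   S0  S0  S1 
 * S1   S2  S0  S1 
 * S2   S3  S0  S1 
   S3   S3  S3  S3 
(> = start, * = accepting)

start=S0; accept=S0,S1,S2; S0-a>S0; S0-b>S0; S0-c>S1; S1-a>S2; S1-b>S0; S1-c>S1; S2-a>S3; S2-b>S0; S2-c>S1; S3-a>S3; S3-b>S3; S3-c>S3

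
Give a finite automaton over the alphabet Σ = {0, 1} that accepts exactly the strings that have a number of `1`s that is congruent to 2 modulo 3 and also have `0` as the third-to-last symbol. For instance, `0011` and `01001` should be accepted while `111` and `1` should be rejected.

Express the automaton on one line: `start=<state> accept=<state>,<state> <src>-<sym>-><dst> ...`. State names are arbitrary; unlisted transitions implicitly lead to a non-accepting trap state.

Run two small machines in parallel and take their product. One (3 states) tracks the count of `1`s modulo 3; the other (15 states) tracks the last 3 symbols read. Each combined state is a pair, one component from each; accept when both components accept. Minimizing collapses redundant product states.
          0    1  
>  S0     S1   S2 
   S1     S1   S3 
   S2     S4   S5 
   S3     S4   S6 
   S4     S7   S8 
   S5     S9   S0 
 * S6     S9   S0 
   S7     S7  S10 
   S8    S11   S0 
   S9    S12   S0 
 * S10   S11   S0 
 * S11   S12   S0 
   S12   S13   S0 
 * S13   S13   S0 
(> = start, * = accepting)

start=S0 accept=S6,S10,S11,S13 S0-0->S1 S0-1->S2 S1-0->S1 S1-1->S3 S2-0->S4 S2-1->S5 S3-0->S4 S3-1->S6 S4-0->S7 S4-1->S8 S5-0->S9 S5-1->S0 S6-0->S9 S6-1->S0 S7-0->S7 S7-1->S10 S8-0->S11 S8-1->S0 S9-0->S12 S9-1->S0 S10-0->S11 S10-1->S0 S11-0->S12 S11-1->S0 S12-0->S13 S12-1->S0 S13-0->S13 S13-1->S0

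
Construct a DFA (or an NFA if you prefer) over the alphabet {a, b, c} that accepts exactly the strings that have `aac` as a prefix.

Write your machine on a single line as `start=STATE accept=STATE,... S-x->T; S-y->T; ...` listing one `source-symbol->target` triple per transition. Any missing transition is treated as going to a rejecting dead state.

start=S0; accept=S3; S0-a->S1; S0-b->S4; S0-c->S4; S1-a->S2; S1-b->S4; S1-c->S4; S2-a->S4; S2-b->S4; S2-c->S3; S3-a->S3; S3-b->S3; S3-c->S3; S4-a->S4; S4-b->S4; S4-c->S4

Walk along `aac` while the input agrees: from S0 take `a` to S1, and so on. Any deviation drops to the rejecting sink S4. Once S3 is reached the prefix is confirmed and every continuation is accepted.
A 5-state machine:
        a   b   c  
>  S0   S1  S4  S4 
   S1   S2  S4  S4 
   S2   S4  S4  S3 
 * S3   S3  S3  S3 
   S4   S4  S4  S4 
(> = start, * = accepting)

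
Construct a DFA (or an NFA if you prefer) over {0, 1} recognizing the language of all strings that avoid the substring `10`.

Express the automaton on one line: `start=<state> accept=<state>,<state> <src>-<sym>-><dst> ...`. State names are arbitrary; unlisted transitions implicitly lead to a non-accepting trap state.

Track partial matches of the forbidden pattern `10`. State S2 is a dead state reached once `10` has occurred; every other state accepts. S0 means no part of `10` is currently matched.
With 3 states:
        0   1  
>* S0   S0  S1 
 * S1   S2  S1 
   S2   S2  S2 
(> = start, * = accepting)

start=S0 accept=S0,S1 S0-0->S0 S0-1->S1 S1-0->S2 S1-1->S1 S2-0->S2 S2-1->S2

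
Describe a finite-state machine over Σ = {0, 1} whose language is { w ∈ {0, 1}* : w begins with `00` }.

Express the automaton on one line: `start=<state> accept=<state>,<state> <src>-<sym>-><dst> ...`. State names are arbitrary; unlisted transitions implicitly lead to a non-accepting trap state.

start=s0 accept=s2 s0-0->s1 s0-1->s3 s1-0->s2 s1-1->s3 s2-0->s2 s2-1->s2 s3-0->s3 s3-1->s3

Walk along `00` while the input agrees: from s0 take `0` to s1, and so on. Any deviation drops to the rejecting sink s3. Once s2 is reached the prefix is confirmed and every continuation is accepted.
A 4-state machine:
        0   1  
>  s0   s1  s3 
   s1   s2  s3 
 * s2   s2  s2 
   s3   s3  s3 
(> = start, * = accepting)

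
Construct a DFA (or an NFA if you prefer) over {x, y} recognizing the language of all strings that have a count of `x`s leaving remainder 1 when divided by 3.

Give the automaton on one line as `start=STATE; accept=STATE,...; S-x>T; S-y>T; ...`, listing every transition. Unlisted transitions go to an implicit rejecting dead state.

start=q0; accept=q1; q0-x>q1; q0-y>q0; q1-x>q2; q1-y>q1; q2-x>q0; q2-y>q2

Keep the running count of `x`s modulo 3: each `x` advances along the cycle q0 → q1 → q2 → q0 while other symbols loop. Accept at q1.
3 states suffice.
        x   y  
>  q0   q1  q0 
 * q1   q2  q1 
   q2   q0  q2 
(> = start, * = accepting)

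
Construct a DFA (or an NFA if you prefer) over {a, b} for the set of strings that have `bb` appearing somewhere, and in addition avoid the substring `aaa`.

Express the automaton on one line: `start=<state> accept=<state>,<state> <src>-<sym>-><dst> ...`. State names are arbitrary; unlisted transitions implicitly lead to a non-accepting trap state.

start=s0 accept=s4,s6,s7 s0-a->s1 s0-b->s2 s1-a->s3 s1-b->s2 s2-a->s1 s2-b->s4 s3-a->s5 s3-b->s2 s4-a->s6 s4-b->s4 s5-a->s5 s5-b->s5 s6-a->s7 s6-b->s4 s7-a->s5 s7-b->s4

Build one automaton per condition and run them in lockstep. The first has 3 states tracking whether and how much of `bb` has been seen; the second has 4 states tracking partial matches of the forbidden pattern `aaa`. A product state is a pair (one from each), accepting exactly when both do. After merging equivalent states the machine shrinks.
        a   b  
>  s0   s1  s2 
   s1   s3  s2 
   s2   s1  s4 
   s3   s5  s2 
 * s4   s6  s4 
   s5   s5  s5 
 * s6   s7  s4 
 * s7   s5  s4 
(> = start, * = accepting)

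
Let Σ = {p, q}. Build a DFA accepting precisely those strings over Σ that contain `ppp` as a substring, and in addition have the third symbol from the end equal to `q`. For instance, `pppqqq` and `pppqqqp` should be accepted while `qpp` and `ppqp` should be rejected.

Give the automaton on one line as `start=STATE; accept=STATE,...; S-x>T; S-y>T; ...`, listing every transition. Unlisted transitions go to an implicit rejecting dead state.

start=s0; accept=s18,s19,s20,s21; s0-p>s1; s0-q>s2; s1-p>s3; s1-q>s4; s2-p>s5; s2-q>s6; s3-p>s7; s3-q>s8; s4-p>s9; s4-q>s10; s5-p>s11; s5-q>s12; s6-p>s13; s6-q>s14; s7-p>s7; s7-q>s15; s8-p>s9; s8-q>s10; s9-p>s11; s9-q>s12; s10-p>s13; s10-q>s14; s11-p>s7; s11-q>s8; s12-p>s9; s12-q>s10; s13-p>s11; s13-q>s12; s14-p>s13; s14-q>s14; s15-p>s16; s15-q>s17; s16-p>s18; s16-q>s19; s17-p>s20; s17-q>s21; s18-p>s7; s18-q>s15; s19-p>s16; s19-q>s17; s20-p>s18; s20-q>s19; s21-p>s20; s21-q>s21

Handle the two conditions separately and then intersect. One (4 states) tracks whether and how much of `ppp` has been seen; the other (15 states) tracks the last 3 symbols read. Each combined state is a pair, one component from each; accept when both components accept.
With 22 states:
          p    q  
>  s0     s1   s2 
   s1     s3   s4 
   s2     s5   s6 
   s3     s7   s8 
   s4     s9  s10 
   s5    s11  s12 
   s6    s13  s14 
   s7     s7  s15 
   s8     s9  s10 
   s9    s11  s12 
   s10   s13  s14 
   s11    s7   s8 
   s12    s9  s10 
   s13   s11  s12 
   s14   s13  s14 
   s15   s16  s17 
   s16   s18  s19 
   s17   s20  s21 
 * s18    s7  s15 
 * s19   s16  s17 
 * s20   s18  s19 
 * s21   s20  s21 
(> = start, * = accepting)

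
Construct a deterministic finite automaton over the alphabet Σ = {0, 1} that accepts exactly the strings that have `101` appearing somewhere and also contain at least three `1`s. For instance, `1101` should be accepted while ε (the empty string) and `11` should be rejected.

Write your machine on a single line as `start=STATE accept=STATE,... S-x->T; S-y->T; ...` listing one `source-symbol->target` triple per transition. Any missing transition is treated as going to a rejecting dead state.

Build one automaton per condition and run them in lockstep. The first has 4 states tracking whether and how much of `101` has been seen; the second has 5 states tracking the count of `1`s, saturating at 4. A product state is a pair (one from each), accepting exactly when both do.
With 16 states:
       0  1 
>  A   A  B 
   B   C  D 
   C   E  F 
   D   G  H 
   E   E  D 
   F   F  I 
   G   J  I 
   H   K  L 
 * I   I  M 
   J   J  H 
   K   N  M 
   L   O  L 
 * M   M  M 
   N   N  L 
   O   P  M 
   P   P  L 
(> = start, * = accepting)

start=A; accept=I,M; A-0->A; A-1->B; B-0->C; B-1->D; C-0->E; C-1->F; D-0->G; D-1->H; E-0->E; E-1->D; F-0->F; F-1->I; G-0->J; G-1->I; H-0->K; H-1->L; I-0->I; I-1->M; J-0->J; J-1->H; K-0->N; K-1->M; L-0->O; L-1->L; M-0->M; M-1->M; N-0->N; N-1->L; O-0->P; O-1->M; P-0->P; P-1->L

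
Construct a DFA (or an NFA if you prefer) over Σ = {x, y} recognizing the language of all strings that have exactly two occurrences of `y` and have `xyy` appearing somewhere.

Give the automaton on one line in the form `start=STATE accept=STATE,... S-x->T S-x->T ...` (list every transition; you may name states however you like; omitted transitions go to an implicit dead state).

start=q0 accept=q4 q0-x->q1 q0-y->q2 q1-x->q1 q1-y->q3 q2-x->q2 q2-y->q2 q3-x->q2 q3-y->q4 q4-x->q4 q4-y->q2

Build one automaton per condition and run them in lockstep. One (4 states) tracks the count of `y`s, saturating at 3; the other (4 states) tracks whether and how much of `xyy` has been seen. Each combined state is a pair, one component from each; accept when both components accept. Minimizing collapses redundant product states.
5 states suffice.
        x   y  
>  q0   q1  q2 
   q1   q1  q3 
   q2   q2  q2 
   q3   q2  q4 
 * q4   q4  q2 
(> = start, * = accepting)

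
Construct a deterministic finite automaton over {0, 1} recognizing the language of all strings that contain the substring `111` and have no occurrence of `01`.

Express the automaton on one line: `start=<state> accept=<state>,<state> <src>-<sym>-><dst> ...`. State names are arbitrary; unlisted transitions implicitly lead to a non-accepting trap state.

Build one automaton per condition and run them in lockstep. One (4 states) tracks whether and how much of `111` has been seen; the other (3 states) tracks partial matches of the forbidden pattern `01`. Each combined state is a pair, one component from each; accept when both components accept.
        0   1  
>  S0   S1  S2 
   S1   S1  S3 
   S2   S1  S4 
   S3   S5  S6 
   S4   S1  S7 
   S5   S5  S3 
   S6   S5  S8 
 * S7   S9  S7 
   S8   S8  S8 
 * S9   S9  S8 
(> = start, * = accepting)

start=S0 accept=S7,S9 S0-0->S1 S0-1->S2 S1-0->S1 S1-1->S3 S2-0->S1 S2-1->S4 S3-0->S5 S3-1->S6 S4-0->S1 S4-1->S7 S5-0->S5 S5-1->S3 S6-0->S5 S6-1->S8 S7-0->S9 S7-1->S7 S8-0->S8 S8-1->S8 S9-0->S9 S9-1->S8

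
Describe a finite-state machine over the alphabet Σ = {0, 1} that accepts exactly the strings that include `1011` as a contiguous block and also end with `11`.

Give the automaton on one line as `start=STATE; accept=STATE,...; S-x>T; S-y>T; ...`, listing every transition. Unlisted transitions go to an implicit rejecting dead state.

Handle the two conditions separately and then intersect. One (5 states) tracks whether and how much of `1011` has been seen; the other (3 states) tracks how much of the suffix `11` has currently been matched. Each combined state is a pair, one component from each; accept when both components accept.
With 8 states:
        0   1  
>  q0   q0  q1 
   q1   q2  q3 
   q2   q0  q4 
   q3   q2  q3 
   q4   q2  q5 
 * q5   q6  q5 
   q6   q6  q7 
   q7   q6  q5 
(> = start, * = accepting)

start=q0; accept=q5; q0-0>q0; q0-1>q1; q1-0>q2; q1-1>q3; q2-0>q0; q2-1>q4; q3-0>q2; q3-1>q3; q4-0>q2; q4-1>q5; q5-0>q6; q5-1>q5; q6-0>q6; q6-1>q7; q7-0>q6; q7-1>q5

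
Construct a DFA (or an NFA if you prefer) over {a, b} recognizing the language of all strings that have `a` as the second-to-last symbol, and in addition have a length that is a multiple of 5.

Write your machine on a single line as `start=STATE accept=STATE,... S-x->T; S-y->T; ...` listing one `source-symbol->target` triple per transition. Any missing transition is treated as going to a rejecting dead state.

start=S0; accept=S6; S0-a->S1; S0-b->S1; S1-a->S2; S1-b->S2; S2-a->S3; S2-b->S3; S3-a->S4; S3-b->S5; S4-a->S6; S4-b->S6; S5-a->S0; S5-b->S0; S6-a->S1; S6-b->S1

Run two small machines in parallel and take their product. One (7 states) tracks the last 2 symbols read; the other (5 states) tracks the input length modulo 5. Each combined state is a pair, one component from each; accept when both components accept. After merging equivalent states the machine shrinks.
With 7 states:
        a   b  
>  S0   S1  S1 
   S1   S2  S2 
   S2   S3  S3 
   S3   S4  S5 
   S4   S6  S6 
   S5   S0  S0 
 * S6   S1  S1 
(> = start, * = accepting)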